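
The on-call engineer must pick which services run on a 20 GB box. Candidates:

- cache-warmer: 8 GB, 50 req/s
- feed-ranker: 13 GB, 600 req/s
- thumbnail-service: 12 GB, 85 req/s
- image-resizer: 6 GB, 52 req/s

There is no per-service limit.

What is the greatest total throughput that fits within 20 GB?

652

By throughput per GB: feed-ranker 46.15, image-resizer 8.67, thumbnail-service 7.08, cache-warmer 6.25 lead.
Feed-ranker + image-resizer uses 19 of the 20 GB and totals 652.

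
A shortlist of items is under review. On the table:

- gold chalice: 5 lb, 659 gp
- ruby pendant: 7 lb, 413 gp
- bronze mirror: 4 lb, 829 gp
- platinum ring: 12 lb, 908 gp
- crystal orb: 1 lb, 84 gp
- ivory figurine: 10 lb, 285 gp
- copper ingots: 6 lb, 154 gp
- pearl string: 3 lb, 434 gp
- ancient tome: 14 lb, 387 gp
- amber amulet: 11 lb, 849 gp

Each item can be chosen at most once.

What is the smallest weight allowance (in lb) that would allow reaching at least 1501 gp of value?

10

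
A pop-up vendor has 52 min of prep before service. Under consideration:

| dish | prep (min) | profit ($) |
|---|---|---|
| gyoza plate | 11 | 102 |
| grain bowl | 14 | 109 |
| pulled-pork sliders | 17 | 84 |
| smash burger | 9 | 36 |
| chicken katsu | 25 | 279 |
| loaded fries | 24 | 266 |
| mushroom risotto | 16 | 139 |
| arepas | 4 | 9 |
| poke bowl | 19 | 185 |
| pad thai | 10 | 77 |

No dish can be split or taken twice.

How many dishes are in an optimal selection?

The maximum profit within 52 min is 545.
One optimal bundle: chicken katsu + loaded fries (49 min).
All optima have 2 dishes.

2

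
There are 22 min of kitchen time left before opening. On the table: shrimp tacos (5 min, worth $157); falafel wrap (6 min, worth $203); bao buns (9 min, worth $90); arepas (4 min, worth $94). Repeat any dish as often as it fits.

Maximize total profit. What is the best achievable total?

720

By profit per min: falafel wrap 33.83, shrimp tacos 31.40, arepas 23.50 lead.
Greedy by ratio would take 3×falafel wrap + arepas: 22 min used, total 703.
The 10 min tied up in falafel wrap and arepas is better spent on 2×shrimp tacos — total rises to 720 (22 min).
That's the maximum — no swap from here does better than 720.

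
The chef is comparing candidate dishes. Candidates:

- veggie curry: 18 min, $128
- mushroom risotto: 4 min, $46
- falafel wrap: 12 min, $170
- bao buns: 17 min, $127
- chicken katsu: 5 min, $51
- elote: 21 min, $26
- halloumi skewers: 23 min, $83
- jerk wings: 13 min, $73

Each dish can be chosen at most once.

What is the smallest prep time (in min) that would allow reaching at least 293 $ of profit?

29

Minimise min subject to total profit ≥ 293.
falafel wrap + bao buns: 297 profit at 29 min.
Any bundle with less than 29 min falls short of 293.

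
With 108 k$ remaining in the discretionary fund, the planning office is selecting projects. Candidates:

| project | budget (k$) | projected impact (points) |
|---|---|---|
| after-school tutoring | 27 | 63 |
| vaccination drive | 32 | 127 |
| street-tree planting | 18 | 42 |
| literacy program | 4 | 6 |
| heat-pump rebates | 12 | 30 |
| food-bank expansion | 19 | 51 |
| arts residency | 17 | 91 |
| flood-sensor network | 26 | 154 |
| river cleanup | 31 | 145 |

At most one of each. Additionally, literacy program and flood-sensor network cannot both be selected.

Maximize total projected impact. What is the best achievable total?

517

Best packing: vaccination drive + arts residency + flood-sensor network + river cleanup — 106 k$, 517 total.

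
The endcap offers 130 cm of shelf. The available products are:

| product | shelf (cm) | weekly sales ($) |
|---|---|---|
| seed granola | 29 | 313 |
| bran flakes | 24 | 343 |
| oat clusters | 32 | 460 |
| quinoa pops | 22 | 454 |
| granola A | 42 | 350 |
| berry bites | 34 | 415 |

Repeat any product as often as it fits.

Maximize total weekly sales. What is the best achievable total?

Ranking by ratio (weekly sales/cm): quinoa pops 20.64, oat clusters 14.38, bran flakes 14.29, berry bites 12.21.
A density-first pass picks 5×quinoa pops — 2270 at 110 cm.
The 44 cm tied up in 2×quinoa pops is better spent on 2×oat clusters — total rises to 2282 (130 cm).
No other feasible combination exceeds 2282.

2282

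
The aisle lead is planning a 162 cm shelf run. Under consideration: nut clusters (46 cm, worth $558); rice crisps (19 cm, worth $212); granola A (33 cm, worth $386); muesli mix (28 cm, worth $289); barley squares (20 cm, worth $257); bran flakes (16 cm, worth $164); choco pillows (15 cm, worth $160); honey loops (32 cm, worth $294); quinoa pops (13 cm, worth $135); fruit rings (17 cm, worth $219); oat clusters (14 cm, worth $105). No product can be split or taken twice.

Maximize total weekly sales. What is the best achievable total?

Filling by ratio: nut clusters + rice crisps + granola A + barley squares + choco pillows + fruit rings for 1792, with 12 cm left unused.
Replace rice crisps with bran flakes + quinoa pops: the trade gains 87 net, giving 1879 at 160 cm.
The spare 2 cm is too small for any remaining product, and no exchange beats 1879.

1879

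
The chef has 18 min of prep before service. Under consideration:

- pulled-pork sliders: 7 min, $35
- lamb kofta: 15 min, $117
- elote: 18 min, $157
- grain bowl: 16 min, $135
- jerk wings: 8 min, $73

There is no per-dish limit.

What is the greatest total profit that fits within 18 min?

157

The ratio heuristic lands on 2×jerk wings (146) but leaves 2 min idle.
Dropping 2×jerk wings frees 16 min; slotting in elote (18 min) lifts the total to 157 at 18 min.
Nothing else within 18 min beats 157.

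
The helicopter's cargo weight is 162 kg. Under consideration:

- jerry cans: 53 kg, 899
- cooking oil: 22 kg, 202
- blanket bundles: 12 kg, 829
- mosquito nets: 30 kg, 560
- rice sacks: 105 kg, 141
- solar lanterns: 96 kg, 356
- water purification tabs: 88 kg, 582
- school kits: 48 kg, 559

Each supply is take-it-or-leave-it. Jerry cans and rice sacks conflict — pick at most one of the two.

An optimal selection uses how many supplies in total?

4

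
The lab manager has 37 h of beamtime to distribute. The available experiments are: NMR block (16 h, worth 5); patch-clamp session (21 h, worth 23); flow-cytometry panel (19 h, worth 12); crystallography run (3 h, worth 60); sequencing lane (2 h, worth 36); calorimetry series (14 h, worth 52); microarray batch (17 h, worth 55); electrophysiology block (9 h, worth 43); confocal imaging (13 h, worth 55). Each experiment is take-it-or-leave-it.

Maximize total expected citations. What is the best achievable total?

Density check — crystallography run 20.00, sequencing lane 18.00, electrophysiology block 4.78, confocal imaging 4.23 are the best per h.
A density-first pass picks crystallography run + sequencing lane + electrophysiology block + confocal imaging — 194 at 27 h.
Replace electrophysiology block with microarray batch: the trade gains 12 net, giving 206 at 35 h.
Runner-up crystallography run + sequencing lane + calorimetry series + microarray batch tops out at 203.

206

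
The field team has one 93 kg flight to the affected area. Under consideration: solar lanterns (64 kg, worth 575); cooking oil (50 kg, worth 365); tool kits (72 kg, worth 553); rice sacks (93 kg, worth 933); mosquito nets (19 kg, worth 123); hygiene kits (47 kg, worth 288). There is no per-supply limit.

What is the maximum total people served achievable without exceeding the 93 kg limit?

Rice sacks uses 93 of the 93 kg and totals 933.
Nothing else within 93 kg beats 933.

933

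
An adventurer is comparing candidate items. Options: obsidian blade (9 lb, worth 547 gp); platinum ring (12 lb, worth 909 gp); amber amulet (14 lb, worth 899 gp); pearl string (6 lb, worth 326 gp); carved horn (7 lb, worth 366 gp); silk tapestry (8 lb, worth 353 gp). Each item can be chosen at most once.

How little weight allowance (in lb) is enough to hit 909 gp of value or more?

Look for the lowest-weight combination reaching 909.
Taking platinum ring gives 909 (≥ 909) for 12 lb.
No combination under 12 lb hits 909.

12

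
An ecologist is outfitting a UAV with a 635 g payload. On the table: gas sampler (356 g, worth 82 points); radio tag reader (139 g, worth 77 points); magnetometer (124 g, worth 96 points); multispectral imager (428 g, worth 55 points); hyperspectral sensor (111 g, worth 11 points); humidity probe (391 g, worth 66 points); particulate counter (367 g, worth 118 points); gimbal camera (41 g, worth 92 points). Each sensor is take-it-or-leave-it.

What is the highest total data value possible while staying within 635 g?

Density check — gimbal camera 2.24, magnetometer 0.77, radio tag reader 0.55 are the best per g.
The ratio heuristic lands on radio tag reader + magnetometer + hyperspectral sensor + gimbal camera (276) but leaves 220 g idle.
Replace radio tag reader and hyperspectral sensor with particulate counter: the trade gains 30 net, giving 306 at 532 g.
The closest alternative, radio tag reader + magnetometer + particulate counter, reaches only 291.

306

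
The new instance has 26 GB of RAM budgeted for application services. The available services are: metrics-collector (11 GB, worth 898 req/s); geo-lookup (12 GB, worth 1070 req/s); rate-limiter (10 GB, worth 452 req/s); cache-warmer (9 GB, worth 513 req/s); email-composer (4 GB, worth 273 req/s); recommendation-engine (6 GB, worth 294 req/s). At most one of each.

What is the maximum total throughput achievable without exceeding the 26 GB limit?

The ratio ordering already packs tightly: metrics-collector + geo-lookup, 23 GB, 1968.

1968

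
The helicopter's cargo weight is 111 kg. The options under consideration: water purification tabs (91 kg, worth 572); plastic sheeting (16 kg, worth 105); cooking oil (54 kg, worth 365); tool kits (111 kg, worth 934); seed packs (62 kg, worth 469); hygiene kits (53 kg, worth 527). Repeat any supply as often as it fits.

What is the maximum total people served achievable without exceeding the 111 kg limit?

The ratio ordering already packs tightly: 2×hygiene kits, 106 kg, 1054.
No other feasible combination exceeds 1054.

1054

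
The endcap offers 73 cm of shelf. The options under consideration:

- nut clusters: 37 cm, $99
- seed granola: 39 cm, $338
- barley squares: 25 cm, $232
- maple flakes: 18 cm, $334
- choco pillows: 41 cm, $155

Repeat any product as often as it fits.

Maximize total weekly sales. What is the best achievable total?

Taking 4×maple flakes: 72 cm used, 1336 in weekly sales.
Nothing else within 73 cm beats 1336.

1336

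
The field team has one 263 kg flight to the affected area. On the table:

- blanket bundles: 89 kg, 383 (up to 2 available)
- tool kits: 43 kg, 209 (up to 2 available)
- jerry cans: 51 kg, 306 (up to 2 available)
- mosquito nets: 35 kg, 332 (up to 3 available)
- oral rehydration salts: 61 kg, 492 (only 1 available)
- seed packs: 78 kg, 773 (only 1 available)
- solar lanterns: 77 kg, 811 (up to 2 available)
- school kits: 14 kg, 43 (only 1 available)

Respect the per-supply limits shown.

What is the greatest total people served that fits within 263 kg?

2618

Greedy by ratio would take seed packs + 2×solar lanterns + school kits: 246 kg used, total 2438.
The 92 kg tied up in seed packs and school kits is better spent on 3×mosquito nets — total rises to 2618 (259 kg).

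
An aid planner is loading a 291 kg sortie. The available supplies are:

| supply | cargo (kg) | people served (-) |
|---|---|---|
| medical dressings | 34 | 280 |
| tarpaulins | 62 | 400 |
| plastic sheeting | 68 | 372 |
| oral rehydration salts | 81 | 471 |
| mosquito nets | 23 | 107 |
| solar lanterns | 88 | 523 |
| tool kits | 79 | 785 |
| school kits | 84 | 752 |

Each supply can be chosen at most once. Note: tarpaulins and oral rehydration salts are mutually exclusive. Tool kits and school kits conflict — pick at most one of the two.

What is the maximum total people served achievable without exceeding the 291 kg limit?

Best packing: medical dressings + tarpaulins + mosquito nets + solar lanterns + tool kits — 286 kg, 2095 total.
No other feasible combination exceeds 2095.

2095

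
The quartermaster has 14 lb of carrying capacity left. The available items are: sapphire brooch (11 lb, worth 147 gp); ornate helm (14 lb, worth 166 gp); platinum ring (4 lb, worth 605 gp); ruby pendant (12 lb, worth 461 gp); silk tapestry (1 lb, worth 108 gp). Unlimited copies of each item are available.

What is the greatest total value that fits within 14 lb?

2031

Ranking by ratio (value/lb): platinum ring 151.25, silk tapestry 108.00, ruby pendant 38.42.
3×platinum ring + 2×silk tapestry uses 14 of the 14 lb and totals 2031.
Nothing else within 14 lb beats 2031.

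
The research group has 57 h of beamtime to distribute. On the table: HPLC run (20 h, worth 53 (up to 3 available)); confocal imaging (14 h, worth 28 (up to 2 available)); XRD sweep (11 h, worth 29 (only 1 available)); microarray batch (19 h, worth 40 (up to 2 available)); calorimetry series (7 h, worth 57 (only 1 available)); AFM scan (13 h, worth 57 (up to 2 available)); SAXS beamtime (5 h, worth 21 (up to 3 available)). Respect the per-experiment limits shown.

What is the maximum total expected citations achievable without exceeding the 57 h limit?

Taking the top-ratio experiments first gives calorimetry series + 2×AFM scan + 3×SAXS beamtime for 234 (48 h).
The 5 h tied up in SAXS beamtime is better spent on XRD sweep — total rises to 242 (54 h).
Nothing else within 57 h beats 242.

242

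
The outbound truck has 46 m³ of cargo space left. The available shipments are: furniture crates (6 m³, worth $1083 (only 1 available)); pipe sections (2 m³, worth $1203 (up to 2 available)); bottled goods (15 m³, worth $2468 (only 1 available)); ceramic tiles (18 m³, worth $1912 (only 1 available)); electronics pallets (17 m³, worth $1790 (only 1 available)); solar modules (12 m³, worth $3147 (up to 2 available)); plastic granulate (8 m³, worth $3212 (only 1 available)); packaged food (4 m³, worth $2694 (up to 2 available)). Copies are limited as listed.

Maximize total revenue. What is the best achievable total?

17300

Ranking by ratio (revenue/m³): packaged food 673.50, pipe sections 601.50, plastic granulate 401.50, solar modules 262.25.
Best packing: 2×pipe sections + 2×solar modules + plastic granulate + 2×packaged food — 44 m³, 17300 total.
Every other selection either busts 46 m³ or exceeds an availability limit or fails to beat 17300.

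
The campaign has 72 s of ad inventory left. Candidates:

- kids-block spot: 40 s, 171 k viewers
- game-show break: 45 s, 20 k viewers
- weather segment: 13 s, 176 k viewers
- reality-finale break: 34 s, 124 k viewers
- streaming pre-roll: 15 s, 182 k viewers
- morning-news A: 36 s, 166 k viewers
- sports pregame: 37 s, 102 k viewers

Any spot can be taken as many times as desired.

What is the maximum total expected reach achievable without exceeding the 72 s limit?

898

Taking the top-ratio spots first gives 5×weather segment for 880 (65 s).
Dropping 3×weather segment frees 39 s; slotting in 3×streaming pre-roll (45 s) lifts the total to 898 at 71 s.
That's the maximum — no swap from here does better than 898.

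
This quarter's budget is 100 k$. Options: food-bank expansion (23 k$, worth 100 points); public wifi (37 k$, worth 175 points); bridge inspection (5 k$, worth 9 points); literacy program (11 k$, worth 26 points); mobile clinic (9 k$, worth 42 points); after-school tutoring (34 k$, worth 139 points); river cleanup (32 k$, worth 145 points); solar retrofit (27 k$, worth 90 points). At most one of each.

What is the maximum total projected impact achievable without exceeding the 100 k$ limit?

The ratio heuristic lands on public wifi + bridge inspection + literacy program + mobile clinic + river cleanup (397) but leaves 6 k$ idle.
Dropping literacy program and mobile clinic frees 20 k$; slotting in food-bank expansion (23 k$) lifts the total to 429 at 97 k$.
Runner-up food-bank expansion + mobile clinic + after-school tutoring + river cleanup tops out at 426.

429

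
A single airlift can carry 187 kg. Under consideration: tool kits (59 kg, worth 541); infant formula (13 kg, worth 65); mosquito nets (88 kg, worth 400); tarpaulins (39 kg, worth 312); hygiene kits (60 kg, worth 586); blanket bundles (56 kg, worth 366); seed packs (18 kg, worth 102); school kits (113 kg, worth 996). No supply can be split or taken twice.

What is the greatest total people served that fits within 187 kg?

1647

Ranking by ratio (people served/kg): hygiene kits 9.77, tool kits 9.17, school kits 8.81.
A density-first pass picks tool kits + tarpaulins + hygiene kits + seed packs — 1541 at 176 kg.
A better packing is infant formula + hygiene kits + school kits: 186 kg, total 1647.
The closest alternative, tool kits + infant formula + school kits, reaches only 1602.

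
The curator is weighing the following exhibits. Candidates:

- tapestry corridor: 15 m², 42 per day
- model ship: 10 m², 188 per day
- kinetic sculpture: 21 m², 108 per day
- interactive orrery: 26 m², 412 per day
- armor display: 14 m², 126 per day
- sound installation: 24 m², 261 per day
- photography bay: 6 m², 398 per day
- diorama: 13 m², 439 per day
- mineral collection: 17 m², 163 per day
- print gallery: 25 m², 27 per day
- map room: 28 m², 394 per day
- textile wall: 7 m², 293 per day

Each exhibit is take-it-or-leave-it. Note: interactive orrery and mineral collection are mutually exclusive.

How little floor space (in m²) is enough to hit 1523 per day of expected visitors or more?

Minimise m² subject to total expected visitors ≥ 1523.
Taking interactive orrery + photography bay + diorama + textile wall gives 1542 (≥ 1523) for 52 m².
Any bundle with less than 52 m² falls short of 1523.

52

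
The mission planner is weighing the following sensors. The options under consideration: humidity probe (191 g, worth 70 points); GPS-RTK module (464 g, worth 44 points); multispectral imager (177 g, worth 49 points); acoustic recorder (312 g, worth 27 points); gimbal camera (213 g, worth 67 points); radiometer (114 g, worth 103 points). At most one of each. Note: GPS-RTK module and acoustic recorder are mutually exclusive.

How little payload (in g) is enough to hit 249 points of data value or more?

Need the lightest bundle worth ≥ 249.
humidity probe + multispectral imager + gimbal camera + radiometer reaches 289 using 695 g.
Below 695 g the best achievable stays under 249.

695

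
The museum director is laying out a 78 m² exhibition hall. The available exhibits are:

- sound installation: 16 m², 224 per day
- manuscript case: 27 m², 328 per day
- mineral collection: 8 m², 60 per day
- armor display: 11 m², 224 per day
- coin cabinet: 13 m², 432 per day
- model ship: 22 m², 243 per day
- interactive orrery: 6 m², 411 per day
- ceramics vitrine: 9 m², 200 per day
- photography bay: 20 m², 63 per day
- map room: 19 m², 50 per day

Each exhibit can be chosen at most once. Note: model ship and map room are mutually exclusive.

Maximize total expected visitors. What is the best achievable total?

1734

Density check — interactive orrery 68.50, coin cabinet 33.23, ceramics vitrine 22.22 are the best per m².
Sound installation + armor display + coin cabinet + model ship + interactive orrery + ceramics vitrine uses 77 of the 78 m² and totals 1734.
Nothing else feasible within 78 m² beats 1734.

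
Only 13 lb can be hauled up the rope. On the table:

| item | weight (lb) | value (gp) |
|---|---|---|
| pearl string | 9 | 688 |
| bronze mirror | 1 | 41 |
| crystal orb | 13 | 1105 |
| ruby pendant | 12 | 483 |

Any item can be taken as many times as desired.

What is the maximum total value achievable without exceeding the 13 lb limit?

1105

By value per lb: crystal orb 85.00, pearl string 76.44, bronze mirror 41.00 lead.
The ratio ordering already packs tightly: crystal orb, 13 lb, 1105.
No other feasible combination exceeds 1105.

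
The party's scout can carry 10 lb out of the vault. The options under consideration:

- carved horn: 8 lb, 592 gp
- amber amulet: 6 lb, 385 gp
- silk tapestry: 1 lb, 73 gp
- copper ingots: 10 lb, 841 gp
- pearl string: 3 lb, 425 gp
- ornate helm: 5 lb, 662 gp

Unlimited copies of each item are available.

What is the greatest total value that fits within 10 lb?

1348

By value per lb: pearl string 141.67, ornate helm 132.40, copper ingots 84.10 lead.
The ratio ordering already packs tightly: silk tapestry + 3×pearl string, 10 lb, 1348.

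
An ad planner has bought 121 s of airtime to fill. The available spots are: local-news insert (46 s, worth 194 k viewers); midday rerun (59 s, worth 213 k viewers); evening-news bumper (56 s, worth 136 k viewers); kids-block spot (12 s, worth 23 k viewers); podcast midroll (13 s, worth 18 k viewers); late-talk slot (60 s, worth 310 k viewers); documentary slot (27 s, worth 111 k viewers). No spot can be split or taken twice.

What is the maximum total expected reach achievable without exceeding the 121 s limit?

Best packing: local-news insert + kids-block spot + late-talk slot — 118 s, 527 total.

527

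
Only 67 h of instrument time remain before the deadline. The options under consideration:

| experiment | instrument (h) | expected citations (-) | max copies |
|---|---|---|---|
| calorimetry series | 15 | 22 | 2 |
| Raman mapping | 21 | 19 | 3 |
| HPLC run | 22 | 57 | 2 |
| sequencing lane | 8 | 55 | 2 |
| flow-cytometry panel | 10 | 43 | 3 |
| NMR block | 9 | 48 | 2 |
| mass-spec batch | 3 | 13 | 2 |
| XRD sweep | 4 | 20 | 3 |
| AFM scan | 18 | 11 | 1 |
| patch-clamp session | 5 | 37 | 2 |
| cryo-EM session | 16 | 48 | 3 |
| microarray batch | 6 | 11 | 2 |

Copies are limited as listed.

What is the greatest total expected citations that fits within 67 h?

Filling by ratio: 2×sequencing lane + 2×NMR block + 2×mass-spec batch + 3×XRD sweep + 2×patch-clamp session for 366, with 5 h left unused.
Dropping 2×mass-spec batch frees 6 h; slotting in flow-cytometry panel (10 h) lifts the total to 383 at 66 h.
Nothing else within 67 h beats 383.

383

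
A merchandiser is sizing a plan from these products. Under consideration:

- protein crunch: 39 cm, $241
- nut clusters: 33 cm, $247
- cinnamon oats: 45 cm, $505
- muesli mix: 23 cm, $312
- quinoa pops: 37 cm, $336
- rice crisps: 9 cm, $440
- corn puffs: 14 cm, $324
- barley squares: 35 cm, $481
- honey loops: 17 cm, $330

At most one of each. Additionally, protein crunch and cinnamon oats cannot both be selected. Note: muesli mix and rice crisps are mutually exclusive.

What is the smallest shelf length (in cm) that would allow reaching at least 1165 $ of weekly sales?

58

Look for the lowest-shelf combination reaching 1165.
Taking rice crisps + corn puffs + barley squares gives 1245 (≥ 1165) for 58 cm.
Any bundle with less than 58 cm falls short of 1165.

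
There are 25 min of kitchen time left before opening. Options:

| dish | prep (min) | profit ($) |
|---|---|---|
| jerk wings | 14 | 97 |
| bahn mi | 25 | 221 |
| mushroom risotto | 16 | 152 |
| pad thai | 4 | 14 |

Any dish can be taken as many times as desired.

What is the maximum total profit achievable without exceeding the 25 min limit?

221

A density-first pass picks mushroom risotto + 2×pad thai — 180 at 24 min.
The 24 min tied up in mushroom risotto and 2×pad thai is better spent on bahn mi — total rises to 221 (25 min).
That's the maximum — no swap from here does better than 221.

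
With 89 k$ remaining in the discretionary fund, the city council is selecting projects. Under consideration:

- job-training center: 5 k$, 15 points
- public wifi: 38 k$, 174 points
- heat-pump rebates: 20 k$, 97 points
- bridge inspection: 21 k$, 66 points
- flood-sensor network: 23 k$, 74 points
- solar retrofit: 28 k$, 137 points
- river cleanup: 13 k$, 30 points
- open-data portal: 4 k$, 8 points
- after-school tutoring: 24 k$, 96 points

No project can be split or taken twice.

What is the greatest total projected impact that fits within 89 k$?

408

Public wifi + heat-pump rebates + solar retrofit uses 86 of the 89 k$ and totals 408.
The spare 3 k$ is too small for any remaining project, and no exchange beats 408.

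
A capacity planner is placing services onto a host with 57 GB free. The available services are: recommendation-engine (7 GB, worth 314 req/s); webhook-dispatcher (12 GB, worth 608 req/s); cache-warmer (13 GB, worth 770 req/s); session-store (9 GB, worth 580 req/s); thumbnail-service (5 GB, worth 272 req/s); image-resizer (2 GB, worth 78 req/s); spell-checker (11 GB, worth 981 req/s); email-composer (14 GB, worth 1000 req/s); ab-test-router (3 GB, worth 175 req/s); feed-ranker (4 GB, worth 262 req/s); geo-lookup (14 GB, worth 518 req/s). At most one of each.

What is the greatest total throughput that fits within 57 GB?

3865

Taking the top-ratio services first gives cache-warmer + session-store + image-resizer + spell-checker + email-composer + ab-test-router + feed-ranker for 3846 (56 GB).
The 5 GB tied up in image-resizer and ab-test-router is better spent on thumbnail-service — total rises to 3865 (56 GB).
The closest alternative, cache-warmer + session-store + thumbnail-service + image-resizer + spell-checker + email-composer + ab-test-router, reaches only 3856.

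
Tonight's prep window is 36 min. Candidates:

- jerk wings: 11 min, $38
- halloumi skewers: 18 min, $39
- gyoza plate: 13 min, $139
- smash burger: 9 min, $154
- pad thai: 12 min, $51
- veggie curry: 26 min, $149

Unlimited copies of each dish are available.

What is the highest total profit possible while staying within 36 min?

616

Best packing: 4×smash burger — 36 min, 616 total.
That's the maximum — no swap from here does better than 616.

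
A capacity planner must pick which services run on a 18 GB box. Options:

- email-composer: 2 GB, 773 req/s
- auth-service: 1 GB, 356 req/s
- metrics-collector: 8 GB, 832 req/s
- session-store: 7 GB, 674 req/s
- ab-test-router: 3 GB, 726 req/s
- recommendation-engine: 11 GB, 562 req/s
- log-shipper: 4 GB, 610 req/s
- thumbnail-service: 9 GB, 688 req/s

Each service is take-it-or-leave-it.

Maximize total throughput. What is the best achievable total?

3297

Email-composer + auth-service + metrics-collector + ab-test-router + log-shipper uses 18 of the 18 GB and totals 3297.
Every other selection either busts 18 GB or fails to beat 3297.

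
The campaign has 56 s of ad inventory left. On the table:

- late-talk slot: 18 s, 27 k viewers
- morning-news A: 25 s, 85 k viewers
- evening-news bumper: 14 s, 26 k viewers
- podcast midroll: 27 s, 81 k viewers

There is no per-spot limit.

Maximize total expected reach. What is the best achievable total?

170

Best packing: 2×morning-news A — 50 s, 170 total.
The spare 6 s is too small for any remaining spot, and no exchange beats 170.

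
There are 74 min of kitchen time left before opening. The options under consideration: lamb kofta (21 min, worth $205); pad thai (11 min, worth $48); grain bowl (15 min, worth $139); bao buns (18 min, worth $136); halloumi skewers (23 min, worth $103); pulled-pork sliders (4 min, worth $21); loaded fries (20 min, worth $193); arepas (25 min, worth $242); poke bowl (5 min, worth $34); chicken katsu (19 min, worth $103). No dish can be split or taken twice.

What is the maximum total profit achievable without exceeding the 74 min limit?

674

Density check — lamb kofta 9.76, arepas 9.68, loaded fries 9.65 are the best per min.
The ratio ordering already packs tightly: lamb kofta + loaded fries + arepas + poke bowl, 71 min, 674.
The closest alternative, lamb kofta + grain bowl + bao buns + loaded fries, reaches only 673.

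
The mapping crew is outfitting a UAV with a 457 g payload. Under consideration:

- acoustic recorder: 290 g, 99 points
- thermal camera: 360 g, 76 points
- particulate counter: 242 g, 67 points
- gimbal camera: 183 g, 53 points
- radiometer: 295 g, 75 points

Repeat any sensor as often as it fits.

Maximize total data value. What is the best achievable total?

Density check — acoustic recorder 0.34, gimbal camera 0.29, particulate counter 0.28 are the best per g.
The ratio heuristic lands on acoustic recorder (99) but leaves 167 g idle.
Dropping acoustic recorder frees 290 g; slotting in particulate counter + gimbal camera (425 g) lifts the total to 120 at 425 g.

120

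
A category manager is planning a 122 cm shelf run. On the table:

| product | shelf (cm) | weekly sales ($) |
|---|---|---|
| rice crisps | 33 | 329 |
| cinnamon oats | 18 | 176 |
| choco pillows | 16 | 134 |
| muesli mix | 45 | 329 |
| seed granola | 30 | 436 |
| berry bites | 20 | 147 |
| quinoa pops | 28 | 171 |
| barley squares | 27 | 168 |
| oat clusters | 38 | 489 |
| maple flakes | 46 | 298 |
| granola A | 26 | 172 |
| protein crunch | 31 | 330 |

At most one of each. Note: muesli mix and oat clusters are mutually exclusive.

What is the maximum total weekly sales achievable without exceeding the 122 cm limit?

1431

Taking cinnamon oats + seed granola + oat clusters + protein crunch: 117 cm used, 1431 in weekly sales.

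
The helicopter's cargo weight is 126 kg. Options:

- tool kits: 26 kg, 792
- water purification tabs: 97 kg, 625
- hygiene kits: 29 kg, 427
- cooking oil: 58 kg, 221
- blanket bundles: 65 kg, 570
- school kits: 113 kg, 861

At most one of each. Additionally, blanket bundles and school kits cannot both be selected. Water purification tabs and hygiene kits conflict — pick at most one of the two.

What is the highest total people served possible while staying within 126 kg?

1789

Tool kits + hygiene kits + blanket bundles uses 120 of the 126 kg and totals 1789.
Runner-up tool kits + hygiene kits + cooking oil tops out at 1440.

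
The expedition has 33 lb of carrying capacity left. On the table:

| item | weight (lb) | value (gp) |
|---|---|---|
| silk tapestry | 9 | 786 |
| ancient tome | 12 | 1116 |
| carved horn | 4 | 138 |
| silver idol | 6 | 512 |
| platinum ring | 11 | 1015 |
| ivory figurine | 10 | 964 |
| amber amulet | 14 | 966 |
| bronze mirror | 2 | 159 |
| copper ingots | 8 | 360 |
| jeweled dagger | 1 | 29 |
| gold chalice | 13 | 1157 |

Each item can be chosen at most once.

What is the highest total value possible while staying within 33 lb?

3095

Best packing: ancient tome + platinum ring + ivory figurine — 33 lb, 3095 total.
An exhaustive check of the 2048 subsets confirms 3095.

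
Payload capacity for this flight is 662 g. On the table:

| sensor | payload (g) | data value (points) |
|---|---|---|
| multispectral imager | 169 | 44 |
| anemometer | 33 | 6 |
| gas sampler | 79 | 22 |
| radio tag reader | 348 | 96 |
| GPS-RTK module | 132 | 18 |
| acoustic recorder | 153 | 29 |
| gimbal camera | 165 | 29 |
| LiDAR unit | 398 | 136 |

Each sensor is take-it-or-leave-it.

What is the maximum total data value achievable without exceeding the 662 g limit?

202

Density check — LiDAR unit 0.34, gas sampler 0.28, radio tag reader 0.28, multispectral imager 0.26 are the best per g.
Taking multispectral imager + gas sampler + LiDAR unit: 646 g used, 202 in data value.
Runner-up gas sampler + acoustic recorder + LiDAR unit tops out at 187.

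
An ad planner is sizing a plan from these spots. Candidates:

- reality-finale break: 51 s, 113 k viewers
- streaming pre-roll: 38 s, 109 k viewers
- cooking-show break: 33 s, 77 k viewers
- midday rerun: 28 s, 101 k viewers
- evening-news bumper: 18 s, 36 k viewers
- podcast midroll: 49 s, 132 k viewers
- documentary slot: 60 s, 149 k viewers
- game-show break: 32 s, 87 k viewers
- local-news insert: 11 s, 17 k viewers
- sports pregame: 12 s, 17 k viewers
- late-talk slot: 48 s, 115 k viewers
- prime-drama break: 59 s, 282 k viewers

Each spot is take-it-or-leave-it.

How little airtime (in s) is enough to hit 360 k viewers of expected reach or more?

87

Minimise s subject to total expected reach ≥ 360.
Taking midday rerun + prime-drama break gives 383 (≥ 360) for 87 s.
Any bundle with less than 87 s falls short of 360.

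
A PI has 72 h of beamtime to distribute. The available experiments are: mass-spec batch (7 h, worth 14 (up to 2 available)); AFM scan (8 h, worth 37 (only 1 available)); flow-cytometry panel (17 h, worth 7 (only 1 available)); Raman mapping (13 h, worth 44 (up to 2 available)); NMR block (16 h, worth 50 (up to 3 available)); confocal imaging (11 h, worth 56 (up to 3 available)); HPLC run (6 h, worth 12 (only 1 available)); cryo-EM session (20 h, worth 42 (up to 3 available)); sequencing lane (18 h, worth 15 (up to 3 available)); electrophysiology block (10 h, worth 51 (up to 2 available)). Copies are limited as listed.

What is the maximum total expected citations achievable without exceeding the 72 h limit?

Density check — electrophysiology block 5.10, confocal imaging 5.09, AFM scan 4.62 are the best per h.
Taking the top-ratio experiments first gives mass-spec batch + AFM scan + 3×confocal imaging + 2×electrophysiology block for 321 (68 h).
The 15 h tied up in mass-spec batch and AFM scan is better spent on Raman mapping + HPLC run — total rises to 326 (72 h).
No other feasible combination exceeds 326.

326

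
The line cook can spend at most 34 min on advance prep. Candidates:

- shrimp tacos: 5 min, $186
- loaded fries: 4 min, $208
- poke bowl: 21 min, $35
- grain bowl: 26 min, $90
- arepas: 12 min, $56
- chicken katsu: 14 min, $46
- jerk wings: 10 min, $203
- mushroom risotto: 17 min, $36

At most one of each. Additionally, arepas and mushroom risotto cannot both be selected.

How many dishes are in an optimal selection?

4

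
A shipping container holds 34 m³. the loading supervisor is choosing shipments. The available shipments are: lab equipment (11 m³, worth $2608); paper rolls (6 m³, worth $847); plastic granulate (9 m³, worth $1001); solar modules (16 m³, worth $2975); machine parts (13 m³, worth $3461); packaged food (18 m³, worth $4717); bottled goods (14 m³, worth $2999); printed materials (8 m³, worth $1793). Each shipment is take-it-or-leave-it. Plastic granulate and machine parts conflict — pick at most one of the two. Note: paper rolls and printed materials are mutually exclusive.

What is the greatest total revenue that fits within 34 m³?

By revenue per m³: machine parts 266.23, packaged food 262.06, lab equipment 237.09, printed materials 224.12 lead.
The ratio ordering already packs tightly: machine parts + packaged food, 31 m³, 8178.
Runner-up lab equipment + machine parts + printed materials tops out at 7862.

8178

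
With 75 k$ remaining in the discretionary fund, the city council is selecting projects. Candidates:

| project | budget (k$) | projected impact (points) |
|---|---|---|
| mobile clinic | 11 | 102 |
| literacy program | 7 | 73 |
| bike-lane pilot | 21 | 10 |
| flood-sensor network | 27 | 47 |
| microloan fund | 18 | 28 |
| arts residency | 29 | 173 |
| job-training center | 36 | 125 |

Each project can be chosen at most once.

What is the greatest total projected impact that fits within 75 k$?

Mobile clinic + literacy program + flood-sensor network + arts residency uses 74 of the 75 k$ and totals 395.
An exhaustive check of the 128 subsets confirms 395.

395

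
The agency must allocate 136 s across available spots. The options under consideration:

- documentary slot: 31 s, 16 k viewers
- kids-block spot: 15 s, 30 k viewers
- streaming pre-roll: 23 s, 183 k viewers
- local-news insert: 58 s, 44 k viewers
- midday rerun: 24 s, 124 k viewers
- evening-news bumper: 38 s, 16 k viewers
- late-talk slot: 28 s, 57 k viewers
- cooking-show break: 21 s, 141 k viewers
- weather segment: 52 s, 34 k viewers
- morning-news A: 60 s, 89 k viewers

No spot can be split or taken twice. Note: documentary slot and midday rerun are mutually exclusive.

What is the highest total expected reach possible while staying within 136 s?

537

By expected reach per s: streaming pre-roll 7.96, cooking-show break 6.71, midday rerun 5.17 lead.
The ratio heuristic lands on kids-block spot + streaming pre-roll + midday rerun + late-talk slot + cooking-show break (535) but leaves 25 s idle.
Dropping kids-block spot and late-talk slot frees 43 s; slotting in morning-news A (60 s) lifts the total to 537 at 128 s.
An exhaustive check of the 1024 subsets confirms 537.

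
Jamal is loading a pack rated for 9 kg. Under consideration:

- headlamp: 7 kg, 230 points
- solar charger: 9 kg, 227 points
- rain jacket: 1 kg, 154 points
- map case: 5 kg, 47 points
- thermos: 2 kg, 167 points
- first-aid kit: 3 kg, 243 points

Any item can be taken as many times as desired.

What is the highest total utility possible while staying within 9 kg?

Taking 9×rain jacket: 9 kg used, 1386 in utility.
Every other selection either busts 9 kg or fails to beat 1386.

1386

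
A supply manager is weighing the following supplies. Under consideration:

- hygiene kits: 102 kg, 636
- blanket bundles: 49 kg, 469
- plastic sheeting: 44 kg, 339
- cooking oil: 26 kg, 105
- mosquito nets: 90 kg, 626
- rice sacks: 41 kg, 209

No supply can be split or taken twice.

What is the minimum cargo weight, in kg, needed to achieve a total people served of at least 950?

134

Minimise kg subject to total people served ≥ 950.
plastic sheeting + mosquito nets reaches 965 using 134 kg.
No combination under 134 kg hits 950.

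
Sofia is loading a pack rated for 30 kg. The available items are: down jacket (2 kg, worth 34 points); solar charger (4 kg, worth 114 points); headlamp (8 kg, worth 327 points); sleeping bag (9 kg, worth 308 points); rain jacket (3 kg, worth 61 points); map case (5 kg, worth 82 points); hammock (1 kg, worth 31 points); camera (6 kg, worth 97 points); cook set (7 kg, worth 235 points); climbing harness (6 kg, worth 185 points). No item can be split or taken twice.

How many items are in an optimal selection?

Optimal total is 1055.
headlamp + sleeping bag + cook set + climbing harness hits 1055 at 30 kg.
Any selection reaching 1055 contains exactly 4 items.

4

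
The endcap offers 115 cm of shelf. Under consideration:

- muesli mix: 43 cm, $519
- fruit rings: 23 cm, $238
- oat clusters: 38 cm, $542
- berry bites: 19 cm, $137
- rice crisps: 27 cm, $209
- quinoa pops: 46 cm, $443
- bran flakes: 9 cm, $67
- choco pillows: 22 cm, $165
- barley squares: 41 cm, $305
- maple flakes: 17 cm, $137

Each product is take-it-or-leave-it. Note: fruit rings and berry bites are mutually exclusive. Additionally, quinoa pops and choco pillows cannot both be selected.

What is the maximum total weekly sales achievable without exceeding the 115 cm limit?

Best packing: muesli mix + fruit rings + oat clusters + bran flakes — 113 cm, 1366 total.
The closest alternative, muesli mix + fruit rings + oat clusters, reaches only 1299.

1366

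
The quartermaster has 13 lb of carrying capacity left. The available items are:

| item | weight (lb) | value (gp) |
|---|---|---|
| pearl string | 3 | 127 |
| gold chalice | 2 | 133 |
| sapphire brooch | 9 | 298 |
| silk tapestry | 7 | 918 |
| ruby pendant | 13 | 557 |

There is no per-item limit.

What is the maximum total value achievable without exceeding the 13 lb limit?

1317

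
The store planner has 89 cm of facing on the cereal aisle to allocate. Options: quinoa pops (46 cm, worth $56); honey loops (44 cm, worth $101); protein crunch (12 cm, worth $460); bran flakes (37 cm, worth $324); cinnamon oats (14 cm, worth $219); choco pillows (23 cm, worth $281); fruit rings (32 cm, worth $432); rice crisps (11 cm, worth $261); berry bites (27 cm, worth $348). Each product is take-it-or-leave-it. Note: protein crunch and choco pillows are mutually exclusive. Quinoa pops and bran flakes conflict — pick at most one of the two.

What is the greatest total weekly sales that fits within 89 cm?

1501

By weekly sales per cm: protein crunch 38.33, rice crisps 23.73, cinnamon oats 15.64, fruit rings 13.50 lead.
Greedy by ratio would take protein crunch + cinnamon oats + fruit rings + rice crisps: 69 cm used, total 1372.
Replace cinnamon oats with berry bites: the trade gains 129 net, giving 1501 at 82 cm.
The closest alternative, protein crunch + cinnamon oats + fruit rings + berry bites, reaches only 1459.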